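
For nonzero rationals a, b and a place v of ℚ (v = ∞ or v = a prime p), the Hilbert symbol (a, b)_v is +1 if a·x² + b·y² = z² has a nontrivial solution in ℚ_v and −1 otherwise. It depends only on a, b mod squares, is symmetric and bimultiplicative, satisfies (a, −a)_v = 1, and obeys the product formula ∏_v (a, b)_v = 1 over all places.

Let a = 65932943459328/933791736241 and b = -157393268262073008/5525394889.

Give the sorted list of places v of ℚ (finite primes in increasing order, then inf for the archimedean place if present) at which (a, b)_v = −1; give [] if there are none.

[19, 43]

(a, b) ≡ (3553, -43) mod (ℚ^×)²; places V = {2, 3, 7, 11, 13, 17, 19, 37, 41, 43, ∞}.
(a,b)_2: α=10, β=4; u≡1, v≡5 (mod 8); ε(u)ε(v)=0·0, αω(v)=10·1, βω(u)=4·0; sum ≡ 0  ⇒  +1.
(a,b)_19: α=1, u≡9; β=2, v≡13 (mod 19); (9|19)=+1, (13|19)=-1; sign (−1)^0·+1^2·-1^1 = -1.
(a,b)_17: α=1, u≡7; β=2, v≡2 (mod 17); (7|17)=-1, (2|17)=+1; sign (−1)^0·-1^2·+1^1 = +1.
(a,b)_11: α=3, u≡5; β=4, v≡4 (mod 11); (5|11)=+1, (4|11)=+1; sign (−1)^0·+1^4·+1^3 = +1.
(a,b)_3: α=4, u≡1; β=4, v≡2 (mod 3); (1|3)=+1, (2|3)=-1; sign (−1)^0·+1^4·-1^4 = +1.
(a,b)_41: α=-2, u≡35; β=-2, v≡33 (mod 41); (35|41)=-1, (33|41)=+1; sign (−1)^0·-1^-2·+1^-2 = +1.
(a,b)_∞: sgn(3553)=+, sgn(-43)=−, so +1.
(a,b)_13: α=-2, u≡10; β=0, v≡4 (mod 13); (10|13)=+1, (4|13)=+1; sign (−1)^0·+1^0·+1^-2 = +1.
(a,b)_37: α=-2, u≡4; β=-2, v≡6 (mod 37); (4|37)=+1, (6|37)=-1; sign (−1)^0·+1^-2·-1^-2 = +1.
(a,b)_7: α=-4, u≡2; β=-4, v≡6 (mod 7); (2|7)=+1, (6|7)=-1; sign (−1)^0·+1^-4·-1^-4 = +1.
(a,b)_43: α=2, u≡34; β=3, v≡39 (mod 43); (34|43)=-1, (39|43)=-1; sign (−1)^0·-1^3·-1^2 = -1.
Ram(3553, -43) = {19, 43}; no ℚ_19-point on the conic.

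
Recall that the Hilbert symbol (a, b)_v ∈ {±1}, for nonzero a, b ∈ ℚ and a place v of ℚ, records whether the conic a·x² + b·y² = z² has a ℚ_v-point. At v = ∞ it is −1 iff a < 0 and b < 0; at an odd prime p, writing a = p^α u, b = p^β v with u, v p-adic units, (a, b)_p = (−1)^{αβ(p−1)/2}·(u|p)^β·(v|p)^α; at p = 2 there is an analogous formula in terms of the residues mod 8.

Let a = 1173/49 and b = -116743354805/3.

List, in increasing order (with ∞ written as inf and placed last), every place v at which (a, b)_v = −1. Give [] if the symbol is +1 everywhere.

[3, 5, 11, 17, 19, 23]

(a, b) ≡ (1173, -504735) mod (ℚ^×)²; places V = {2, 3, 5, 7, 11, 17, 19, 23, ∞}.
(a,b)_23: α=1, u≡17; β=1, v≡7 (mod 23); (17|23)=-1, (7|23)=-1; sign (−1)^1·-1^1·-1^1 = -1.
(a,b)_19: α=0, u≡3; β=1, v≡16 (mod 19); (3|19)=-1, (16|19)=+1; sign (−1)^0·-1^1·+1^0 = -1.
(a,b)_17: α=1, u≡8; β=2, v≡11 (mod 17); (8|17)=+1, (11|17)=-1; sign (−1)^0·+1^2·-1^1 = -1.
(a,b)_∞: sgn(1173)=+, sgn(-504735)=−, so +1.
(a,b)_3: α=1, u≡1; β=-1, v≡1 (mod 3); (1|3)=+1, (1|3)=+1; sign (−1)^1·+1^-1·+1^1 = -1.
(a,b)_7: α=-2, u≡4; β=5, v≡2 (mod 7); (4|7)=+1, (2|7)=+1; sign (−1)^0·+1^5·+1^-2 = +1.
(a,b)_2: α=0, β=0; u≡5, v≡1 (mod 8); ε(u)ε(v)=0·0, αω(v)=0·0, βω(u)=0·1; sum ≡ 0  ⇒  +1.
(a,b)_11: α=0, u≡8; β=1, v≡7 (mod 11); (8|11)=-1, (7|11)=-1; sign (−1)^0·-1^1·-1^0 = -1.
(a,b)_5: α=0, u≡2; β=1, v≡3 (mod 5); (2|5)=-1, (3|5)=-1; sign (−1)^0·-1^1·-1^0 = -1.
|Ram(1173, -504735)| = 6, even; anisotropic at {3, 5, 11, 17, 19, 23}.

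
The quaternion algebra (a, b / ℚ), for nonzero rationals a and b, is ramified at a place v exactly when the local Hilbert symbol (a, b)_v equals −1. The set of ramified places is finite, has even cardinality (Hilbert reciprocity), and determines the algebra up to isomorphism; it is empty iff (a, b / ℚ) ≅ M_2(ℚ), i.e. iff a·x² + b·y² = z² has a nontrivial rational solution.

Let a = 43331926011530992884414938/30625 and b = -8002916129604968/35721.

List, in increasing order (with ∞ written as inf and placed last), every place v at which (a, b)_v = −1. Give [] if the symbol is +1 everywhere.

Mod squares: a ≡ 92378, b ≡ -937802. Check v ∈ {∞, 2, 3, 5, 7, 11, 13, 17, 19, 23, 29, 37}.
v=11: a=11^3·(≡5), b=11^2·(≡5) mod 11; (5|11)=+1, (5|11)=+1; (−1)^{3·2·5}·(+1)^2·(+1)^3 = +1.
v=∞: 92378 > 0 and -937802 < 0  ⇒  (a,b)_∞ = +1.
v=13: a=13^3·(≡2), b=13^2·(≡6) mod 13; (2|13)=-1, (6|13)=-1; (−1)^{3·2·6}·(-1)^2·(-1)^3 = -1.
v=3: a=3^0·(≡2), b=3^-6·(≡1) mod 3; (2|3)=-1, (1|3)=+1; (−1)^{0·-6·1}·(-1)^-6·(+1)^0 = +1.
v=17: a=17^3·(≡5), b=17^2·(≡10) mod 17; (5|17)=-1, (10|17)=-1; (−1)^{3·2·8}·(-1)^2·(-1)^3 = -1.
v=7: a=7^-2·(≡6), b=7^-2·(≡2) mod 7; (6|7)=-1, (2|7)=+1; (−1)^{-2·-2·3}·(-1)^-2·(+1)^-2 = +1.
v=19: a=19^5·(≡9), b=19^3·(≡16) mod 19; (9|19)=+1, (16|19)=+1; (−1)^{5·3·9}·(+1)^3·(+1)^5 = -1.
v=5: a=5^-4·(≡2), b=5^0·(≡2) mod 5; (2|5)=-1, (2|5)=-1; (−1)^{-4·0·2}·(-1)^0·(-1)^-4 = +1.
v=2: v_2(a)=1, v_2(b)=3; units ≡ 5, 3 (mod 8); ε·ε+αω+βω = 0·1+1·1+3·1 ≡ 0  ⇒  (a,b)_2 = +1.
v=23: a=23^2·(≡20), b=23^1·(≡20) mod 23; (20|23)=-1, (20|23)=-1; (−1)^{2·1·11}·(-1)^1·(-1)^2 = -1.
v=37: a=37^2·(≡33), b=37^1·(≡4) mod 37; (33|37)=+1, (4|37)=+1; (−1)^{2·1·18}·(+1)^1·(+1)^2 = +1.
v=29: a=29^2·(≡16), b=29^1·(≡2) mod 29; (16|29)=+1, (2|29)=-1; (−1)^{2·1·14}·(+1)^1·(-1)^2 = +1.
(92378, -937802 / ℚ) ramifies at {13, 17, 19, 23}: a division algebra.

[13, 17, 19, 23]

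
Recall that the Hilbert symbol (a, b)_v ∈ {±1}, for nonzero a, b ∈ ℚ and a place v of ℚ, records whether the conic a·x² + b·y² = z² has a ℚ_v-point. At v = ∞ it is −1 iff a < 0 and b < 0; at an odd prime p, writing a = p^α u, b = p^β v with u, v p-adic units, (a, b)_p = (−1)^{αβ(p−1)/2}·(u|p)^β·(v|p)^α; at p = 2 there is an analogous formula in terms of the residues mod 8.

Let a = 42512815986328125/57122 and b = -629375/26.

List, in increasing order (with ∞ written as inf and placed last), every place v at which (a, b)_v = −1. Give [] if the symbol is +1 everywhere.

Mod squares: a ≡ 106, b ≡ -26182. Check v ∈ {∞, 2, 3, 5, 13, 19, 53}.
v=53: a=53^3·(≡5), b=53^1·(≡6) mod 53; (5|53)=-1, (6|53)=+1; (−1)^{3·1·26}·(-1)^1·(+1)^3 = -1.
v=∞: 106 > 0 and -26182 < 0  ⇒  (a,b)_∞ = +1.
v=13: a=13^-4·(≡11), b=13^-1·(≡10) mod 13; (11|13)=-1, (10|13)=+1; (−1)^{-4·-1·6}·(-1)^-1·(+1)^-4 = -1.
v=2: v_2(a)=-1, v_2(b)=-1; units ≡ 5, 5 (mod 8); ε·ε+αω+βω = 0·0+-1·1+-1·1 ≡ 0  ⇒  (a,b)_2 = +1.
v=5: a=5^10·(≡1), b=5^4·(≡3) mod 5; (1|5)=+1, (3|5)=-1; (−1)^{10·4·2}·(+1)^4·(-1)^10 = +1.
v=19: a=19^2·(≡9), b=19^1·(≡7) mod 19; (9|19)=+1, (7|19)=+1; (−1)^{2·1·9}·(+1)^1·(+1)^2 = +1.
v=3: a=3^4·(≡1), b=3^0·(≡2) mod 3; (1|3)=+1, (2|3)=-1; (−1)^{4·0·1}·(+1)^0·(-1)^4 = +1.
Ram(106, -26182) = {13, 53}; no ℚ_13-point on the conic.

[13, 53]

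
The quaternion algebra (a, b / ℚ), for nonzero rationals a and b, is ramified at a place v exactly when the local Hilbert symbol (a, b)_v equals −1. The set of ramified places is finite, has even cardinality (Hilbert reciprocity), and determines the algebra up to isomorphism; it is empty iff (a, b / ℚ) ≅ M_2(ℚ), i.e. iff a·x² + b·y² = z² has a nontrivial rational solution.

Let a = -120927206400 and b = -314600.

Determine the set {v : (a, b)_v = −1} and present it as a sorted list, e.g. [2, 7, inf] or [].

[11, inf]

Mod squares: a ≡ -231, b ≡ -26. Check v ∈ {∞, 2, 3, 5, 7, 11, 13}.
v=2: v_2(a)=10, v_2(b)=3; units ≡ 1, 3 (mod 8); ε·ε+αω+βω = 0·1+10·1+3·0 ≡ 0  ⇒  (a,b)_2 = +1.
v=3: a=3^1·(≡1), b=3^0·(≡1) mod 3; (1|3)=+1, (1|3)=+1; (−1)^{1·0·1}·(+1)^0·(+1)^1 = +1.
v=11: a=11^3·(≡1), b=11^2·(≡7) mod 11; (1|11)=+1, (7|11)=-1; (−1)^{3·2·5}·(+1)^2·(-1)^3 = -1.
v=5: a=5^2·(≡4), b=5^2·(≡1) mod 5; (4|5)=+1, (1|5)=+1; (−1)^{2·2·2}·(+1)^2·(+1)^2 = +1.
v=7: a=7^1·(≡4), b=7^0·(≡1) mod 7; (4|7)=+1, (1|7)=+1; (−1)^{1·0·3}·(+1)^0·(+1)^1 = +1.
v=∞: -231 < 0 and -26 < 0  ⇒  (a,b)_∞ = -1.
v=13: a=13^2·(≡10), b=13^1·(≡6) mod 13; (10|13)=+1, (6|13)=-1; (−1)^{2·1·6}·(+1)^1·(-1)^2 = +1.
|Ram(-231, -26)| = 2, even; anisotropic at {11, ∞}.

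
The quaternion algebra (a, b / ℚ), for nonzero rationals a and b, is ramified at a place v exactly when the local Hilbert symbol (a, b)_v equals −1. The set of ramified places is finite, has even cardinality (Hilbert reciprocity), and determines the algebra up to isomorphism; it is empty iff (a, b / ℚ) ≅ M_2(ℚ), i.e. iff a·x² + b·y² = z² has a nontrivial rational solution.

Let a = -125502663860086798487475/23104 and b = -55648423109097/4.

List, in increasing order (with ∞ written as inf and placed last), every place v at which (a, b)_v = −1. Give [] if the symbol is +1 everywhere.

Mod squares: a ≡ -91, b ≡ -158137. Check v ∈ {∞, 2, 3, 5, 7, 13, 19, 29, 37, 41}.
v=37: a=37^4·(≡20), b=37^2·(≡21) mod 37; (20|37)=-1, (21|37)=+1; (−1)^{4·2·18}·(-1)^2·(+1)^4 = +1.
v=2: v_2(a)=-6, v_2(b)=-2; units ≡ 5, 7 (mod 8); ε·ε+αω+βω = 0·1+-6·0+-2·1 ≡ 0  ⇒  (a,b)_2 = +1.
v=19: a=19^-2·(≡7), b=19^1·(≡10) mod 19; (7|19)=+1, (10|19)=-1; (−1)^{-2·1·9}·(+1)^1·(-1)^-2 = +1.
v=13: a=13^5·(≡5), b=13^4·(≡7) mod 13; (5|13)=-1, (7|13)=-1; (−1)^{5·4·6}·(-1)^4·(-1)^5 = -1.
v=29: a=29^2·(≡20), b=29^1·(≡25) mod 29; (20|29)=+1, (25|29)=+1; (−1)^{2·1·14}·(+1)^1·(+1)^2 = +1.
v=5: a=5^2·(≡4), b=5^0·(≡2) mod 5; (4|5)=+1, (2|5)=-1; (−1)^{2·0·2}·(+1)^0·(-1)^2 = +1.
v=7: a=7^1·(≡2), b=7^1·(≡3) mod 7; (2|7)=+1, (3|7)=-1; (−1)^{1·1·3}·(+1)^1·(-1)^1 = +1.
v=∞: -91 < 0 and -158137 < 0  ⇒  (a,b)_∞ = -1.
v=41: a=41^2·(≡23), b=41^1·(≡6) mod 41; (23|41)=+1, (6|41)=-1; (−1)^{2·1·20}·(+1)^1·(-1)^2 = +1.
v=3: a=3^6·(≡2), b=3^2·(≡2) mod 3; (2|3)=-1, (2|3)=-1; (−1)^{6·2·1}·(-1)^2·(-1)^6 = +1.
Ram(-91, -158137) = {13, ∞}; no ℚ_13-point on the conic.

[13, inf]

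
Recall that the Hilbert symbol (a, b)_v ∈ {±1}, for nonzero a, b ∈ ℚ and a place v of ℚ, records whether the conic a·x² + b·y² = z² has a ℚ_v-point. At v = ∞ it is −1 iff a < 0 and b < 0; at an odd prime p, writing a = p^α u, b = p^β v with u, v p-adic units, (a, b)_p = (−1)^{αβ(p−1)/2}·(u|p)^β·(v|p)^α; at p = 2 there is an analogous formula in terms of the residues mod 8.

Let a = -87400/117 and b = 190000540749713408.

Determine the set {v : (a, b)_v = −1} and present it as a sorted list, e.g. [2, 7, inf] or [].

(a, b) ≡ (-11362, 2717) mod (ℚ^×)²; places V = {2, 3, 5, 11, 13, 19, 23, ∞}.
(a,b)_2: α=3, β=12; u≡7, v≡5 (mod 8); ε(u)ε(v)=1·0, αω(v)=3·1, βω(u)=12·0; sum ≡ 1  ⇒  -1.
(a,b)_11: α=0, u≡4; β=1, v≡5 (mod 11); (4|11)=+1, (5|11)=+1; sign (−1)^0·+1^1·+1^0 = +1.
(a,b)_23: α=1, u≡9; β=4, v≡9 (mod 23); (9|23)=+1, (9|23)=+1; sign (−1)^0·+1^4·+1^1 = +1.
(a,b)_13: α=-1, u≡10; β=3, v≡4 (mod 13); (10|13)=+1, (4|13)=+1; sign (−1)^0·+1^3·+1^-1 = +1.
(a,b)_5: α=2, u≡2; β=0, v≡3 (mod 5); (2|5)=-1, (3|5)=-1; sign (−1)^0·-1^0·-1^2 = +1.
(a,b)_3: α=-2, u≡2; β=0, v≡2 (mod 3); (2|3)=-1, (2|3)=-1; sign (−1)^0·-1^0·-1^-2 = +1.
(a,b)_∞: sgn(-11362)=−, sgn(2717)=+, so +1.
(a,b)_19: α=1, u≡12; β=3, v≡15 (mod 19); (12|19)=-1, (15|19)=-1; sign (−1)^1·-1^3·-1^1 = -1.
Ram(-11362, 2717) = {2, 19}; no ℚ_2-point on the conic.

[2, 19]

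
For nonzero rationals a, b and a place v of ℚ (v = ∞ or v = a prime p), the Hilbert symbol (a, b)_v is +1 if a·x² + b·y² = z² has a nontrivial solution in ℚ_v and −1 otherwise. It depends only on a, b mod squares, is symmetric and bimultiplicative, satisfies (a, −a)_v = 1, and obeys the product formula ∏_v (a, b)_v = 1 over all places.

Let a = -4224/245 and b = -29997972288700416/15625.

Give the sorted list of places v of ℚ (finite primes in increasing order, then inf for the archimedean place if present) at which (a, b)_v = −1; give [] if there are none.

(a, b) ≡ (-330, -1001) mod (ℚ^×)²; places V = {2, 3, 5, 7, 11, 13, ∞}.
(a,b)_5: α=-1, u≡4; β=-6, v≡4 (mod 5); (4|5)=+1, (4|5)=+1; sign (−1)^0·+1^-6·+1^-1 = +1.
(a,b)_2: α=7, β=22; u≡3, v≡7 (mod 8); ε(u)ε(v)=1·1, αω(v)=7·0, βω(u)=22·1; sum ≡ 1  ⇒  -1.
(a,b)_∞: sgn(-330)=−, sgn(-1001)=−, so -1.
(a,b)_3: α=1, u≡1; β=10, v≡1 (mod 3); (1|3)=+1, (1|3)=+1; sign (−1)^0·+1^10·+1^1 = +1.
(a,b)_11: α=1, u≡4; β=3, v≡2 (mod 11); (4|11)=+1, (2|11)=-1; sign (−1)^1·+1^3·-1^1 = +1.
(a,b)_7: α=-2, u≡5; β=1, v≡1 (mod 7); (5|7)=-1, (1|7)=+1; sign (−1)^0·-1^1·+1^-2 = -1.
(a,b)_13: α=0, u≡6; β=1, v≡10 (mod 13); (6|13)=-1, (10|13)=+1; sign (−1)^0·-1^1·+1^0 = -1.
|Ram(-330, -1001)| = 4, even; anisotropic at {2, 7, 13, ∞}.

[2, 7, 13, inf]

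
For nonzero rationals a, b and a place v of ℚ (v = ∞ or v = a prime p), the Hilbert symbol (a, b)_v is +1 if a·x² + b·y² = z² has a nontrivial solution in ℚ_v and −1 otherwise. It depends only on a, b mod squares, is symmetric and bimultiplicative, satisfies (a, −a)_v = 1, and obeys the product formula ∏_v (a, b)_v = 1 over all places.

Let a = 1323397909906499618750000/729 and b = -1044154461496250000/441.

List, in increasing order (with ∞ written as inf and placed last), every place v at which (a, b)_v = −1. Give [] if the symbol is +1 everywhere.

(a, b) ≡ (19499, -65) mod (ℚ^×)²; places V = {2, 3, 5, 7, 13, 17, 31, 37, ∞}.
(a,b)_5: α=8, u≡1; β=7, v≡3 (mod 5); (1|5)=+1, (3|5)=-1; sign (−1)^0·+1^7·-1^8 = +1.
(a,b)_31: α=3, u≡1; β=2, v≡5 (mod 31); (1|31)=+1, (5|31)=+1; sign (−1)^0·+1^2·+1^3 = +1.
(a,b)_2: α=4, β=4; u≡3, v≡7 (mod 8); ε(u)ε(v)=1·1, αω(v)=4·0, βω(u)=4·1; sum ≡ 1  ⇒  -1.
(a,b)_37: α=3, u≡9; β=2, v≡10 (mod 37); (9|37)=+1, (10|37)=+1; sign (−1)^0·+1^2·+1^3 = +1.
(a,b)_3: α=-6, u≡2; β=-2, v≡1 (mod 3); (2|3)=-1, (1|3)=+1; sign (−1)^0·-1^-2·+1^-6 = +1.
(a,b)_7: α=0, u≡1; β=-2, v≡3 (mod 7); (1|7)=+1, (3|7)=-1; sign (−1)^0·+1^-2·-1^0 = +1.
(a,b)_∞: sgn(19499)=+, sgn(-65)=−, so +1.
(a,b)_17: α=3, u≡16; β=2, v≡7 (mod 17); (16|17)=+1, (7|17)=-1; sign (−1)^0·+1^2·-1^3 = -1.
(a,b)_13: α=4, u≡10; β=3, v≡11 (mod 13); (10|13)=+1, (11|13)=-1; sign (−1)^0·+1^3·-1^4 = +1.
|Ram(19499, -65)| = 2, even; anisotropic at {2, 17}.

[2, 17]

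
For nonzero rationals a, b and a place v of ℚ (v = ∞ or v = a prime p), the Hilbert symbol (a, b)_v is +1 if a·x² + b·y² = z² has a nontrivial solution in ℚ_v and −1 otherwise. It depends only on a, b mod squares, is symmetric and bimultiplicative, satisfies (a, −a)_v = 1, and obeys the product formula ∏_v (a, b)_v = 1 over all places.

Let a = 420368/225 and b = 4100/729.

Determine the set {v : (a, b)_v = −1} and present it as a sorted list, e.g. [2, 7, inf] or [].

[13, 47]

(a, b) ≡ (26273, 41) mod (ℚ^×)²; places V = {2, 3, 5, 13, 41, 43, 47, ∞}.
(a,b)_41: α=0, u≡10; β=1, v≡39 (mod 41); (10|41)=+1, (39|41)=+1; sign (−1)^0·+1^1·+1^0 = +1.
(a,b)_13: α=1, u≡11; β=0, v≡5 (mod 13); (11|13)=-1, (5|13)=-1; sign (−1)^0·-1^0·-1^1 = -1.
(a,b)_2: α=4, β=2; u≡1, v≡1 (mod 8); ε(u)ε(v)=0·0, αω(v)=4·0, βω(u)=2·0; sum ≡ 0  ⇒  +1.
(a,b)_∞: sgn(26273)=+, sgn(41)=+, so +1.
(a,b)_5: α=-2, u≡2; β=2, v≡1 (mod 5); (2|5)=-1, (1|5)=+1; sign (−1)^0·-1^2·+1^-2 = +1.
(a,b)_43: α=1, u≡23; β=0, v≡14 (mod 43); (23|43)=+1, (14|43)=+1; sign (−1)^0·+1^0·+1^1 = +1.
(a,b)_47: α=1, u≡8; β=0, v≡22 (mod 47); (8|47)=+1, (22|47)=-1; sign (−1)^0·+1^0·-1^1 = -1.
(a,b)_3: α=-2, u≡2; β=-6, v≡2 (mod 3); (2|3)=-1, (2|3)=-1; sign (−1)^0·-1^-6·-1^-2 = +1.
|Ram(26273, 41)| = 2, even; anisotropic at {13, 47}.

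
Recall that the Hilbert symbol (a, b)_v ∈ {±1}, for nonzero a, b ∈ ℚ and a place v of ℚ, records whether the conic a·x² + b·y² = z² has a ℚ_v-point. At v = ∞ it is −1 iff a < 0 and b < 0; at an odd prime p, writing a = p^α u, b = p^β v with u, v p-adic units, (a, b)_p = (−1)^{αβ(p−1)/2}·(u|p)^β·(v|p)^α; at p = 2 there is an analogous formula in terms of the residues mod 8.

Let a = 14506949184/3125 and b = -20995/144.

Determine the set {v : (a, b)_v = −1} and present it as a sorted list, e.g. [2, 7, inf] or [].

Mod squares: a ≡ 23205, b ≡ -20995. Check v ∈ {∞, 2, 3, 5, 7, 13, 17, 19}.
v=3: a=3^1·(≡1), b=3^-2·(≡2) mod 3; (1|3)=+1, (2|3)=-1; (−1)^{1·-2·1}·(+1)^-2·(-1)^1 = -1.
v=17: a=17^3·(≡10), b=17^1·(≡5) mod 17; (10|17)=-1, (5|17)=-1; (−1)^{3·1·8}·(-1)^1·(-1)^3 = +1.
v=19: a=19^0·(≡9), b=19^1·(≡17) mod 19; (9|19)=+1, (17|19)=+1; (−1)^{0·1·9}·(+1)^1·(+1)^0 = +1.
v=7: a=7^1·(≡1), b=7^0·(≡3) mod 7; (1|7)=+1, (3|7)=-1; (−1)^{1·0·3}·(+1)^0·(-1)^1 = -1.
v=5: a=5^-5·(≡4), b=5^1·(≡4) mod 5; (4|5)=+1, (4|5)=+1; (−1)^{-5·1·2}·(+1)^1·(+1)^-5 = +1.
v=13: a=13^3·(≡12), b=13^1·(≡10) mod 13; (12|13)=+1, (10|13)=+1; (−1)^{3·1·6}·(+1)^1·(+1)^3 = +1.
v=2: v_2(a)=6, v_2(b)=-4; units ≡ 5, 5 (mod 8); ε·ε+αω+βω = 0·0+6·1+-4·1 ≡ 0  ⇒  (a,b)_2 = +1.
v=∞: 23205 > 0 and -20995 < 0  ⇒  (a,b)_∞ = +1.
|Ram(23205, -20995)| = 2, even; anisotropic at {3, 7}.

[3, 7]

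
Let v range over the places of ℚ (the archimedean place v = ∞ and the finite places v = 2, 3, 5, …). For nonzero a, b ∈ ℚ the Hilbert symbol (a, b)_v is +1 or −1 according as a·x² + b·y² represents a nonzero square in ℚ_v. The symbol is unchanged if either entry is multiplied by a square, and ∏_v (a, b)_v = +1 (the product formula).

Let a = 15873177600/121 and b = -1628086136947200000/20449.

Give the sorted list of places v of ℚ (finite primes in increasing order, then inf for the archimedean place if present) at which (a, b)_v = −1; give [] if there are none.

Mod squares: a ≡ 1406, b ≡ -5. Check v ∈ {∞, 2, 3, 5, 7, 11, 13, 17, 19, 37}.
v=∞: 1406 > 0 and -5 < 0  ⇒  (a,b)_∞ = +1.
v=5: a=5^2·(≡4), b=5^5·(≡4) mod 5; (4|5)=+1, (4|5)=+1; (−1)^{2·5·2}·(+1)^5·(+1)^2 = +1.
v=17: a=17^0·(≡12), b=17^2·(≡10) mod 17; (12|17)=-1, (10|17)=-1; (−1)^{0·2·8}·(-1)^2·(-1)^0 = +1.
v=3: a=3^2·(≡2), b=3^8·(≡1) mod 3; (2|3)=-1, (1|3)=+1; (−1)^{2·8·1}·(-1)^8·(+1)^2 = +1.
v=7: a=7^2·(≡6), b=7^2·(≡4) mod 7; (6|7)=-1, (4|7)=+1; (−1)^{2·2·3}·(-1)^2·(+1)^2 = +1.
v=2: v_2(a)=11, v_2(b)=12; units ≡ 7, 3 (mod 8); ε·ε+αω+βω = 1·1+11·1+12·0 ≡ 0  ⇒  (a,b)_2 = +1.
v=19: a=19^1·(≡11), b=19^0·(≡13) mod 19; (11|19)=+1, (13|19)=-1; (−1)^{1·0·9}·(+1)^0·(-1)^1 = -1.
v=11: a=11^-2·(≡5), b=11^-2·(≡10) mod 11; (5|11)=+1, (10|11)=-1; (−1)^{-2·-2·5}·(+1)^-2·(-1)^-2 = +1.
v=13: a=13^0·(≡5), b=13^-2·(≡2) mod 13; (5|13)=-1, (2|13)=-1; (−1)^{0·-2·6}·(-1)^-2·(-1)^0 = +1.
v=37: a=37^1·(≡16), b=37^2·(≡20) mod 37; (16|37)=+1, (20|37)=-1; (−1)^{1·2·18}·(+1)^2·(-1)^1 = -1.
|Ram(1406, -5)| = 2, even; anisotropic at {19, 37}.

[19, 37]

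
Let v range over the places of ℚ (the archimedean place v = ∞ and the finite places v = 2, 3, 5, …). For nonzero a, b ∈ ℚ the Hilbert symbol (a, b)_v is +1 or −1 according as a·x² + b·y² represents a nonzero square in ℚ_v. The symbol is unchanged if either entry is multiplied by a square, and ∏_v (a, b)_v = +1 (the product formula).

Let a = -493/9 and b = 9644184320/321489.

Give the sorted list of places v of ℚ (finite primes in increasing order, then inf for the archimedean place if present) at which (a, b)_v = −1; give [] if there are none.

Mod squares: a ≡ -493, b ≡ 155. Check v ∈ {∞, 2, 3, 5, 7, 17, 29, 31}.
v=5: a=5^0·(≡3), b=5^1·(≡1) mod 5; (3|5)=-1, (1|5)=+1; (−1)^{0·1·2}·(-1)^1·(+1)^0 = -1.
v=17: a=17^1·(≡10), b=17^2·(≡8) mod 17; (10|17)=-1, (8|17)=+1; (−1)^{1·2·8}·(-1)^2·(+1)^1 = +1.
v=3: a=3^-2·(≡2), b=3^-8·(≡2) mod 3; (2|3)=-1, (2|3)=-1; (−1)^{-2·-8·1}·(-1)^-8·(-1)^-2 = +1.
v=29: a=29^1·(≡11), b=29^2·(≡19) mod 29; (11|29)=-1, (19|29)=-1; (−1)^{1·2·14}·(-1)^2·(-1)^1 = -1.
v=∞: -493 < 0 and 155 > 0  ⇒  (a,b)_∞ = +1.
v=31: a=31^0·(≡21), b=31^1·(≡1) mod 31; (21|31)=-1, (1|31)=+1; (−1)^{0·1·15}·(-1)^1·(+1)^0 = -1.
v=7: a=7^0·(≡2), b=7^-2·(≡4) mod 7; (2|7)=+1, (4|7)=+1; (−1)^{0·-2·3}·(+1)^-2·(+1)^0 = +1.
v=2: v_2(a)=0, v_2(b)=8; units ≡ 3, 3 (mod 8); ε·ε+αω+βω = 1·1+0·1+8·1 ≡ 1  ⇒  (a,b)_2 = -1.
|Ram(-493, 155)| = 4, even; anisotropic at {2, 5, 29, 31}.

[2, 5, 29, 31]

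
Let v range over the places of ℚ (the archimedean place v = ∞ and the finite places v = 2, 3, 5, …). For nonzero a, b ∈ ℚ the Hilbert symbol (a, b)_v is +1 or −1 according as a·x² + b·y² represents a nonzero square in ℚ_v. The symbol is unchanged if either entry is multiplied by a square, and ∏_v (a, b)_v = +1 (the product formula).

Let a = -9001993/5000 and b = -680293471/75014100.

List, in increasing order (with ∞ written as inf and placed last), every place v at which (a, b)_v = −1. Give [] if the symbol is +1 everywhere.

(a, b) ≡ (-34034, -51051) mod (ℚ^×)²; places V = {2, 3, 5, 7, 11, 13, 17, 23, ∞}.
(a,b)_7: α=1, u≡3; β=-3, v≡4 (mod 7); (3|7)=-1, (4|7)=+1; sign (−1)^1·-1^-3·+1^1 = +1.
(a,b)_3: α=0, u≡1; β=-7, v≡2 (mod 3); (1|3)=+1, (2|3)=-1; sign (−1)^0·+1^-7·-1^0 = +1.
(a,b)_13: α=1, u≡11; β=1, v≡10 (mod 13); (11|13)=-1, (10|13)=+1; sign (−1)^0·-1^1·+1^1 = -1.
(a,b)_17: α=1, u≡2; β=1, v≡3 (mod 17); (2|17)=+1, (3|17)=-1; sign (−1)^0·+1^1·-1^1 = -1.
(a,b)_5: α=-4, u≡4; β=-2, v≡1 (mod 5); (4|5)=+1, (1|5)=+1; sign (−1)^0·+1^-2·+1^-4 = +1.
(a,b)_11: α=1, u≡8; β=1, v≡3 (mod 11); (8|11)=-1, (3|11)=+1; sign (−1)^1·-1^1·+1^1 = +1.
(a,b)_23: α=2, u≡8; β=4, v≡12 (mod 23); (8|23)=+1, (12|23)=+1; sign (−1)^0·+1^4·+1^2 = +1.
(a,b)_∞: sgn(-34034)=−, sgn(-51051)=−, so -1.
(a,b)_2: α=-3, β=-2; u≡7, v≡5 (mod 8); ε(u)ε(v)=1·0, αω(v)=-3·1, βω(u)=-2·0; sum ≡ 1  ⇒  -1.
(-34034, -51051 / ℚ) ramifies at {2, 13, 17, ∞}: a division algebra.

[2, 13, 17, inf]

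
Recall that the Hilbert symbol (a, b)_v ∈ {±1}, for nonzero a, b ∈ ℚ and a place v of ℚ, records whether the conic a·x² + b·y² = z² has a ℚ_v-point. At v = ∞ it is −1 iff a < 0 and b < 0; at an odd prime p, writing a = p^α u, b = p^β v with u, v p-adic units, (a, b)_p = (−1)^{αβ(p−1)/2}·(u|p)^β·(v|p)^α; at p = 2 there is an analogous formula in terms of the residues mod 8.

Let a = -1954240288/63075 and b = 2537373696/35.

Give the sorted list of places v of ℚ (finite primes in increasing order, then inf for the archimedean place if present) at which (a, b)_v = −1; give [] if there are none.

[7, 11]

Mod squares: a ≡ -6006, b ≡ 15015. Check v ∈ {∞, 2, 3, 5, 7, 11, 13, 19, 29}.
v=13: a=13^3·(≡5), b=13^1·(≡8) mod 13; (5|13)=-1, (8|13)=-1; (−1)^{3·1·6}·(-1)^1·(-1)^3 = +1.
v=3: a=3^-1·(≡2), b=3^1·(≡1) mod 3; (2|3)=-1, (1|3)=+1; (−1)^{-1·1·1}·(-1)^1·(+1)^-1 = +1.
v=19: a=19^2·(≡16), b=19^2·(≡16) mod 19; (16|19)=+1, (16|19)=+1; (−1)^{2·2·9}·(+1)^2·(+1)^2 = +1.
v=29: a=29^-2·(≡10), b=29^0·(≡13) mod 29; (10|29)=-1, (13|29)=+1; (−1)^{-2·0·14}·(-1)^0·(+1)^-2 = +1.
v=2: v_2(a)=5, v_2(b)=14; units ≡ 5, 7 (mod 8); ε·ε+αω+βω = 0·1+5·0+14·1 ≡ 0  ⇒  (a,b)_2 = +1.
v=∞: -6006 < 0 and 15015 > 0  ⇒  (a,b)_∞ = +1.
v=7: a=7^1·(≡3), b=7^-1·(≡5) mod 7; (3|7)=-1, (5|7)=-1; (−1)^{1·-1·3}·(-1)^-1·(-1)^1 = -1.
v=5: a=5^-2·(≡4), b=5^-1·(≡3) mod 5; (4|5)=+1, (3|5)=-1; (−1)^{-2·-1·2}·(+1)^-1·(-1)^-2 = +1.
v=11: a=11^1·(≡9), b=11^1·(≡3) mod 11; (9|11)=+1, (3|11)=+1; (−1)^{1·1·5}·(+1)^1·(+1)^1 = -1.
Ram(-6006, 15015) = {7, 11}; no ℚ_7-point on the conic.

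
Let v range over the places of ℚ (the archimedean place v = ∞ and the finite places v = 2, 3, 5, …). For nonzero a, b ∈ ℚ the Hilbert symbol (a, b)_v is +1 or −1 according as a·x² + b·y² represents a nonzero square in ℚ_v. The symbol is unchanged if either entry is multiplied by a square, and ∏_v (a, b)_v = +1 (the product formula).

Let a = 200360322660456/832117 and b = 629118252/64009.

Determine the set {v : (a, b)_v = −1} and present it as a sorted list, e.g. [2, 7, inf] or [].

(a, b) ≡ (63077378, 4403) mod (ℚ^×)²; places V = {2, 3, 7, 11, 13, 17, 19, 23, 29, 37, ∞}.
(a,b)_13: α=-1, u≡1; β=0, v≡10 (mod 13); (1|13)=+1, (10|13)=+1; sign (−1)^0·+1^0·+1^-1 = +1.
(a,b)_3: α=6, u≡2; β=6, v≡2 (mod 3); (2|3)=-1, (2|3)=-1; sign (−1)^0·-1^6·-1^6 = +1.
(a,b)_∞: sgn(63077378)=+, sgn(4403)=+, so +1.
(a,b)_17: α=3, u≡12; β=1, v≡16 (mod 17); (12|17)=-1, (16|17)=+1; sign (−1)^0·-1^1·+1^3 = -1.
(a,b)_19: α=1, u≡6; β=0, v≡10 (mod 19); (6|19)=+1, (10|19)=-1; sign (−1)^0·+1^0·-1^1 = -1.
(a,b)_37: α=1, u≡23; β=1, v≡6 (mod 37); (23|37)=-1, (6|37)=-1; sign (−1)^0·-1^1·-1^1 = +1.
(a,b)_29: α=1, u≡24; β=0, v≡4 (mod 29); (24|29)=+1, (4|29)=+1; sign (−1)^0·+1^0·+1^1 = +1.
(a,b)_11: α=-2, u≡1; β=-2, v≡4 (mod 11); (1|11)=+1, (4|11)=+1; sign (−1)^0·+1^-2·+1^-2 = +1.
(a,b)_23: α=-2, u≡4; β=-2, v≡21 (mod 23); (4|23)=+1, (21|23)=-1; sign (−1)^0·+1^-2·-1^-2 = +1.
(a,b)_7: α=3, u≡3; β=3, v≡3 (mod 7); (3|7)=-1, (3|7)=-1; sign (−1)^1·-1^3·-1^3 = -1.
(a,b)_2: α=3, β=2; u≡1, v≡3 (mod 8); ε(u)ε(v)=0·1, αω(v)=3·1, βω(u)=2·0; sum ≡ 1  ⇒  -1.
|Ram(63077378, 4403)| = 4, even; anisotropic at {2, 7, 17, 19}.

[2, 7, 17, 19]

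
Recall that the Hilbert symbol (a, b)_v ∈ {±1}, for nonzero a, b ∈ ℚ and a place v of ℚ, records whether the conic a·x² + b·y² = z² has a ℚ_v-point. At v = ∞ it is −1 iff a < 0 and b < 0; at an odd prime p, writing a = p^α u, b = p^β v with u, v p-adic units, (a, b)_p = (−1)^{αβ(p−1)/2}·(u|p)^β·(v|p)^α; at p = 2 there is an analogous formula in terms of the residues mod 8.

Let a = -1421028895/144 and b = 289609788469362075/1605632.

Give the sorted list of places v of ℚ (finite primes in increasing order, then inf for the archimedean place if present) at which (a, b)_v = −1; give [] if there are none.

[11, 23]

(a, b) ≡ (-55, 10166) mod (ℚ^×)²; places V = {2, 3, 5, 7, 11, 13, 17, 23, ∞}.
(a,b)_7: α=0, u≡2; β=-2, v≡1 (mod 7); (2|7)=+1, (1|7)=+1; sign (−1)^0·+1^-2·+1^0 = +1.
(a,b)_13: α=2, u≡10; β=3, v≡11 (mod 13); (10|13)=+1, (11|13)=-1; sign (−1)^0·+1^3·-1^2 = +1.
(a,b)_17: α=2, u≡1; β=3, v≡6 (mod 17); (1|17)=+1, (6|17)=-1; sign (−1)^0·+1^3·-1^2 = +1.
(a,b)_11: α=1, u≡6; β=2, v≡7 (mod 11); (6|11)=-1, (7|11)=-1; sign (−1)^0·-1^2·-1^1 = -1.
(a,b)_2: α=-4, β=-15; u≡1, v≡3 (mod 8); ε(u)ε(v)=0·1, αω(v)=-4·1, βω(u)=-15·0; sum ≡ 0  ⇒  +1.
(a,b)_∞: sgn(-55)=−, sgn(10166)=+, so +1.
(a,b)_23: α=2, u≡5; β=3, v≡5 (mod 23); (5|23)=-1, (5|23)=-1; sign (−1)^0·-1^3·-1^2 = -1.
(a,b)_3: α=-2, u≡2; β=6, v≡2 (mod 3); (2|3)=-1, (2|3)=-1; sign (−1)^0·-1^6·-1^-2 = +1.
(a,b)_5: α=1, u≡4; β=2, v≡4 (mod 5); (4|5)=+1, (4|5)=+1; sign (−1)^0·+1^2·+1^1 = +1.
|Ram(-55, 10166)| = 2, even; anisotropic at {11, 23}.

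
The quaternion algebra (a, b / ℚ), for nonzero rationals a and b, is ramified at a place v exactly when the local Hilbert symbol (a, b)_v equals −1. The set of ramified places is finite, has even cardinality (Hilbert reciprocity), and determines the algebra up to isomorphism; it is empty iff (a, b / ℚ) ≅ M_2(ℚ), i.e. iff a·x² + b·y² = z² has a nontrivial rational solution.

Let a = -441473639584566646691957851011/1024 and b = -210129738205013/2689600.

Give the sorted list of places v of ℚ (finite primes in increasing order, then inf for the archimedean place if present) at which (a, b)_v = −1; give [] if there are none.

(a, b) ≡ (-152779, -3513917) mod (ℚ^×)²; places V = {2, 3, 5, 11, 17, 19, 23, 37, 41, 43, ∞}.
(a,b)_17: α=3, u≡5; β=1, v≡15 (mod 17); (5|17)=-1, (15|17)=+1; sign (−1)^0·-1^1·+1^3 = -1.
(a,b)_43: α=3, u≡41; β=1, v≡4 (mod 43); (41|43)=+1, (4|43)=+1; sign (−1)^1·+1^1·+1^3 = -1.
(a,b)_19: α=5, u≡18; β=3, v≡18 (mod 19); (18|19)=-1, (18|19)=-1; sign (−1)^1·-1^3·-1^5 = -1.
(a,b)_2: α=-10, β=-6; u≡5, v≡3 (mod 8); ε(u)ε(v)=0·1, αω(v)=-10·1, βω(u)=-6·1; sum ≡ 0  ⇒  +1.
(a,b)_23: α=4, u≡17; β=1, v≡22 (mod 23); (17|23)=-1, (22|23)=-1; sign (−1)^0·-1^1·-1^4 = -1.
(a,b)_37: α=0, u≡35; β=2, v≡3 (mod 37); (35|37)=-1, (3|37)=+1; sign (−1)^0·-1^2·+1^0 = +1.
(a,b)_5: α=0, u≡1; β=-2, v≡3 (mod 5); (1|5)=+1, (3|5)=-1; sign (−1)^0·+1^-2·-1^0 = +1.
(a,b)_∞: sgn(-152779)=−, sgn(-3513917)=−, so -1.
(a,b)_3: α=6, u≡2; β=0, v≡1 (mod 3); (2|3)=-1, (1|3)=+1; sign (−1)^0·-1^0·+1^6 = +1.
(a,b)_11: α=3, u≡9; β=3, v≡4 (mod 11); (9|11)=+1, (4|11)=+1; sign (−1)^1·+1^3·+1^3 = -1.
(a,b)_41: α=2, u≡14; β=-2, v≡3 (mod 41); (14|41)=-1, (3|41)=-1; sign (−1)^0·-1^-2·-1^2 = +1.
|Ram(-152779, -3513917)| = 6, even; anisotropic at {11, 17, 19, 23, 43, ∞}.

[11, 17, 19, 23, 43, inf]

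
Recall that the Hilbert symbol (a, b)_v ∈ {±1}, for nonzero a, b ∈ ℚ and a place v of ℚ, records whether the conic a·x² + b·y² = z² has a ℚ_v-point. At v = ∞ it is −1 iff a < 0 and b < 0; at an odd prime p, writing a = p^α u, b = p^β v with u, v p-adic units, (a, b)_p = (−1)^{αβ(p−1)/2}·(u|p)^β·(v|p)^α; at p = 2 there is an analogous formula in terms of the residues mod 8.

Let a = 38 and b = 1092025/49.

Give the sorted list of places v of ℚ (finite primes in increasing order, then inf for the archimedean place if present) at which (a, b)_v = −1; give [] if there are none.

(a, b) ≡ (38, 1) mod (ℚ^×)²; places V = {2, 5, 7, 11, 19, ∞}.
(a,b)_7: α=0, u≡3; β=-2, v≡4 (mod 7); (3|7)=-1, (4|7)=+1; sign (−1)^0·-1^-2·+1^0 = +1.
(a,b)_2: α=1, β=0; u≡3, v≡1 (mod 8); ε(u)ε(v)=1·0, αω(v)=1·0, βω(u)=0·1; sum ≡ 0  ⇒  +1.
(a,b)_5: α=0, u≡3; β=2, v≡4 (mod 5); (3|5)=-1, (4|5)=+1; sign (−1)^0·-1^2·+1^0 = +1.
(a,b)_19: α=1, u≡2; β=2, v≡9 (mod 19); (2|19)=-1, (9|19)=+1; sign (−1)^0·-1^2·+1^1 = +1.
(a,b)_∞: sgn(38)=+, sgn(1)=+, so +1.
(a,b)_11: α=0, u≡5; β=2, v≡1 (mod 11); (5|11)=+1, (1|11)=+1; sign (−1)^0·+1^2·+1^0 = +1.
Ram(a, b) = ∅: the form 38·x² + 1·y² − z² is isotropic over every ℚ_v, so by Hasse–Minkowski it is isotropic over ℚ.

[]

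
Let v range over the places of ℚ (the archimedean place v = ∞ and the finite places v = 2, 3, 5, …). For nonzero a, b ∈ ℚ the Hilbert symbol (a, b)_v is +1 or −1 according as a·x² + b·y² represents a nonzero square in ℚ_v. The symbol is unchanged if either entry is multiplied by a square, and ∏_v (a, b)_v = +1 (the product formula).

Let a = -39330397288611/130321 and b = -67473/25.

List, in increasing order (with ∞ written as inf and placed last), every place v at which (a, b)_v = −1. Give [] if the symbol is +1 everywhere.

Mod squares: a ≡ -432419, b ≡ -17. Check v ∈ {∞, 2, 3, 5, 7, 11, 13, 17, 19, 29, 31, 37}.
v=13: a=13^1·(≡1), b=13^0·(≡3) mod 13; (1|13)=+1, (3|13)=+1; (−1)^{1·0·6}·(+1)^0·(+1)^1 = +1.
v=31: a=31^1·(≡1), b=31^0·(≡8) mod 31; (1|31)=+1, (8|31)=+1; (−1)^{1·0·15}·(+1)^0·(+1)^1 = +1.
v=5: a=5^0·(≡4), b=5^-2·(≡2) mod 5; (4|5)=+1, (2|5)=-1; (−1)^{0·-2·2}·(+1)^-2·(-1)^0 = +1.
v=3: a=3^2·(≡1), b=3^4·(≡1) mod 3; (1|3)=+1, (1|3)=+1; (−1)^{2·4·1}·(+1)^4·(+1)^2 = +1.
v=19: a=19^-4·(≡2), b=19^0·(≡12) mod 19; (2|19)=-1, (12|19)=-1; (−1)^{-4·0·9}·(-1)^0·(-1)^-4 = +1.
v=7: a=7^0·(≡6), b=7^2·(≡4) mod 7; (6|7)=-1, (4|7)=+1; (−1)^{0·2·3}·(-1)^2·(+1)^0 = +1.
v=11: a=11^2·(≡2), b=11^0·(≡4) mod 11; (2|11)=-1, (4|11)=+1; (−1)^{2·0·5}·(-1)^0·(+1)^2 = +1.
v=2: v_2(a)=0, v_2(b)=0; units ≡ 5, 7 (mod 8); ε·ε+αω+βω = 0·1+0·0+0·1 ≡ 0  ⇒  (a,b)_2 = +1.
v=∞: -432419 < 0 and -17 < 0  ⇒  (a,b)_∞ = -1.
v=37: a=37^1·(≡5), b=37^0·(≡8) mod 37; (5|37)=-1, (8|37)=-1; (−1)^{1·0·18}·(-1)^0·(-1)^1 = -1.
v=17: a=17^4·(≡7), b=17^1·(≡16) mod 17; (7|17)=-1, (16|17)=+1; (−1)^{4·1·8}·(-1)^1·(+1)^4 = -1.
v=29: a=29^1·(≡16), b=29^0·(≡12) mod 29; (16|29)=+1, (12|29)=-1; (−1)^{1·0·14}·(+1)^0·(-1)^1 = -1.
Ram(-432419, -17) = {17, 29, 37, ∞}; no ℚ_17-point on the conic.

[17, 29, 37, inf]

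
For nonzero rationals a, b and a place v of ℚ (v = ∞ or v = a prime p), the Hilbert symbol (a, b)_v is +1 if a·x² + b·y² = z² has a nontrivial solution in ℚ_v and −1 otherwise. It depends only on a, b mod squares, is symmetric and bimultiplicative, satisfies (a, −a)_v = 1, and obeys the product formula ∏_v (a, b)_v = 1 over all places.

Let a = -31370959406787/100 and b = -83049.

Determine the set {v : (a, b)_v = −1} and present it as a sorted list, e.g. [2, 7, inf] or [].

(a, b) ≡ (-301587, -83049) mod (ℚ^×)²; places V = {2, 3, 5, 7, 11, 13, 19, 31, 37, 47, ∞}.
(a,b)_11: α=1, u≡2; β=0, v≡1 (mod 11); (2|11)=-1, (1|11)=+1; sign (−1)^0·-1^0·+1^1 = +1.
(a,b)_2: α=-2, β=0; u≡5, v≡7 (mod 8); ε(u)ε(v)=0·1, αω(v)=-2·0, βω(u)=0·1; sum ≡ 0  ⇒  +1.
(a,b)_13: α=1, u≡11; β=0, v≡8 (mod 13); (11|13)=-1, (8|13)=-1; sign (−1)^0·-1^0·-1^1 = -1.
(a,b)_31: α=2, u≡21; β=1, v≡18 (mod 31); (21|31)=-1, (18|31)=+1; sign (−1)^0·-1^1·+1^2 = -1.
(a,b)_19: α=1, u≡1; β=1, v≡18 (mod 19); (1|19)=+1, (18|19)=-1; sign (−1)^1·+1^1·-1^1 = +1.
(a,b)_47: α=2, u≡37; β=1, v≡19 (mod 47); (37|47)=+1, (19|47)=-1; sign (−1)^0·+1^1·-1^2 = +1.
(a,b)_∞: sgn(-301587)=−, sgn(-83049)=−, so -1.
(a,b)_7: α=2, u≡4; β=0, v≡6 (mod 7); (4|7)=+1, (6|7)=-1; sign (−1)^0·+1^0·-1^2 = +1.
(a,b)_5: α=-2, u≡2; β=0, v≡1 (mod 5); (2|5)=-1, (1|5)=+1; sign (−1)^0·-1^0·+1^-2 = +1.
(a,b)_37: α=1, u≡21; β=0, v≡16 (mod 37); (21|37)=+1, (16|37)=+1; sign (−1)^0·+1^0·+1^1 = +1.
(a,b)_3: α=1, u≡1; β=1, v≡1 (mod 3); (1|3)=+1, (1|3)=+1; sign (−1)^1·+1^1·+1^1 = -1.
(-301587, -83049 / ℚ) ramifies at {3, 13, 31, ∞}: a division algebra.

[3, 13, 31, inf]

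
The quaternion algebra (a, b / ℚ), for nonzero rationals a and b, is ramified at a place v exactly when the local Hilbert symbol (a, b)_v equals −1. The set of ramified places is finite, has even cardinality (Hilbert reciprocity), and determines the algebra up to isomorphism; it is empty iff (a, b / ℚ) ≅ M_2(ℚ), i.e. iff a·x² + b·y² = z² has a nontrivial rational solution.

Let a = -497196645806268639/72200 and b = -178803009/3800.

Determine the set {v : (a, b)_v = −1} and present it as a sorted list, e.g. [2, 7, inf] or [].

(a, b) ≡ (-26158, -15407062) mod (ℚ^×)²; places V = {2, 3, 5, 7, 11, 19, 29, 31, 41, ∞}.
(a,b)_19: α=-2, u≡17; β=-1, v≡12 (mod 19); (17|19)=+1, (12|19)=-1; sign (−1)^0·+1^-1·-1^-2 = +1.
(a,b)_2: α=-3, β=-3; u≡1, v≡5 (mod 8); ε(u)ε(v)=0·0, αω(v)=-3·1, βω(u)=-3·0; sum ≡ 1  ⇒  -1.
(a,b)_11: α=3, u≡9; β=1, v≡7 (mod 11); (9|11)=+1, (7|11)=-1; sign (−1)^1·+1^1·-1^3 = +1.
(a,b)_31: α=2, u≡13; β=1, v≡27 (mod 31); (13|31)=-1, (27|31)=-1; sign (−1)^0·-1^1·-1^2 = -1.
(a,b)_3: α=4, u≡2; β=2, v≡2 (mod 3); (2|3)=-1, (2|3)=-1; sign (−1)^0·-1^2·-1^4 = +1.
(a,b)_41: α=3, u≡10; β=1, v≡38 (mod 41); (10|41)=+1, (38|41)=-1; sign (−1)^0·+1^1·-1^3 = -1.
(a,b)_29: α=1, u≡8; β=1, v≡11 (mod 29); (8|29)=-1, (11|29)=-1; sign (−1)^0·-1^1·-1^1 = +1.
(a,b)_∞: sgn(-26158)=−, sgn(-15407062)=−, so -1.
(a,b)_5: α=-2, u≡2; β=-2, v≡3 (mod 5); (2|5)=-1, (3|5)=-1; sign (−1)^0·-1^-2·-1^-2 = +1.
(a,b)_7: α=4, u≡4; β=2, v≡4 (mod 7); (4|7)=+1, (4|7)=+1; sign (−1)^0·+1^2·+1^4 = +1.
|Ram(-26158, -15407062)| = 4, even; anisotropic at {2, 31, 41, ∞}.

[2, 31, 41, inf]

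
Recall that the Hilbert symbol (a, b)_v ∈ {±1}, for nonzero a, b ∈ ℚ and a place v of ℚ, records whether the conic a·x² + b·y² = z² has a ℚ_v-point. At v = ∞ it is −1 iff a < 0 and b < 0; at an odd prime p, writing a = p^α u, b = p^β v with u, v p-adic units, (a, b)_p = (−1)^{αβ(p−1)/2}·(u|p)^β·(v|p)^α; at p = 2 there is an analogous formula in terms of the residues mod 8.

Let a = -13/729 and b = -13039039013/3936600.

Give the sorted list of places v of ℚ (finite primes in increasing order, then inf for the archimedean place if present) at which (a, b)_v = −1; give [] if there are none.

[2, 3, 13, inf]

Mod squares: a ≡ -13, b ≡ -462. Check v ∈ {∞, 2, 3, 5, 7, 11, 13}.
v=11: a=11^0·(≡3), b=11^3·(≡7) mod 11; (3|11)=+1, (7|11)=-1; (−1)^{0·3·5}·(+1)^3·(-1)^0 = +1.
v=5: a=5^0·(≡3), b=5^-2·(≡3) mod 5; (3|5)=-1, (3|5)=-1; (−1)^{0·-2·2}·(-1)^-2·(-1)^0 = +1.
v=13: a=13^1·(≡12), b=13^4·(≡8) mod 13; (12|13)=+1, (8|13)=-1; (−1)^{1·4·6}·(+1)^4·(-1)^1 = -1.
v=7: a=7^0·(≡1), b=7^3·(≡2) mod 7; (1|7)=+1, (2|7)=+1; (−1)^{0·3·3}·(+1)^3·(+1)^0 = +1.
v=2: v_2(a)=0, v_2(b)=-3; units ≡ 3, 1 (mod 8); ε·ε+αω+βω = 1·0+0·0+-3·1 ≡ 1  ⇒  (a,b)_2 = -1.
v=∞: -13 < 0 and -462 < 0  ⇒  (a,b)_∞ = -1.
v=3: a=3^-6·(≡2), b=3^-9·(≡2) mod 3; (2|3)=-1, (2|3)=-1; (−1)^{-6·-9·1}·(-1)^-9·(-1)^-6 = -1.
|Ram(-13, -462)| = 4, even; anisotropic at {2, 3, 13, ∞}.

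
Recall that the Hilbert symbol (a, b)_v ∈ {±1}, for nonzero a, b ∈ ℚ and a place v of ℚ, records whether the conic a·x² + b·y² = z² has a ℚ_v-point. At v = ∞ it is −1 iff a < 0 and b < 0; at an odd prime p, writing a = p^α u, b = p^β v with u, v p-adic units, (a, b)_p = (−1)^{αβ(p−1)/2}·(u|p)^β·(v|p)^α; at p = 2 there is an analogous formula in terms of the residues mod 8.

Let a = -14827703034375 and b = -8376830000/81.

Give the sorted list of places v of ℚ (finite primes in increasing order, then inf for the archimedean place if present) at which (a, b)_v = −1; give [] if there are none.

(a, b) ≡ (-55, -6923) mod (ℚ^×)²; places V = {2, 3, 5, 7, 11, 23, 43, ∞}.
(a,b)_23: α=2, u≡15; β=1, v≡5 (mod 23); (15|23)=-1, (5|23)=-1; sign (−1)^0·-1^1·-1^2 = -1.
(a,b)_11: α=1, u≡10; β=2, v≡10 (mod 11); (10|11)=-1, (10|11)=-1; sign (−1)^0·-1^2·-1^1 = -1.
(a,b)_7: α=2, u≡2; β=1, v≡3 (mod 7); (2|7)=+1, (3|7)=-1; sign (−1)^0·+1^1·-1^2 = +1.
(a,b)_∞: sgn(-55)=−, sgn(-6923)=−, so -1.
(a,b)_43: α=2, u≡6; β=1, v≡1 (mod 43); (6|43)=+1, (1|43)=+1; sign (−1)^0·+1^1·+1^2 = +1.
(a,b)_3: α=2, u≡2; β=-4, v≡1 (mod 3); (2|3)=-1, (1|3)=+1; sign (−1)^0·-1^-4·+1^2 = +1.
(a,b)_5: α=5, u≡4; β=4, v≡2 (mod 5); (4|5)=+1, (2|5)=-1; sign (−1)^0·+1^4·-1^5 = -1.
(a,b)_2: α=0, β=4; u≡1, v≡5 (mod 8); ε(u)ε(v)=0·0, αω(v)=0·1, βω(u)=4·0; sum ≡ 0  ⇒  +1.
Ram(-55, -6923) = {5, 11, 23, ∞}; no ℚ_5-point on the conic.

[5, 11, 23, inf]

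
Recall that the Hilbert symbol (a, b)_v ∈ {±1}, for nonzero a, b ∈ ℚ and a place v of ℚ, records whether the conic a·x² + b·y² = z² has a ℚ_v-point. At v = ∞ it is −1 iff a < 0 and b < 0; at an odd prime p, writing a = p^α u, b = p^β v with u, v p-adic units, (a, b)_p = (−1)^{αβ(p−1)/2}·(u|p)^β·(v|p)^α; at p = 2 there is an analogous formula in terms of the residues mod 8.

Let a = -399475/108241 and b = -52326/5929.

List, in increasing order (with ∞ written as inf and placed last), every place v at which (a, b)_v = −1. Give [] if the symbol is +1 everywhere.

[2, inf]

(a, b) ≡ (-19, -646) mod (ℚ^×)²; places V = {2, 3, 5, 7, 11, 17, 19, 29, 47, ∞}.
(a,b)_19: α=1, u≡15; β=1, v≡1 (mod 19); (15|19)=-1, (1|19)=+1; sign (−1)^1·-1^1·+1^1 = +1.
(a,b)_47: α=-2, u≡36; β=0, v≡18 (mod 47); (36|47)=+1, (18|47)=+1; sign (−1)^0·+1^0·+1^-2 = +1.
(a,b)_11: α=0, u≡1; β=-2, v≡9 (mod 11); (1|11)=+1, (9|11)=+1; sign (−1)^0·+1^-2·+1^0 = +1.
(a,b)_2: α=0, β=1; u≡5, v≡5 (mod 8); ε(u)ε(v)=0·0, αω(v)=0·1, βω(u)=1·1; sum ≡ 1  ⇒  -1.
(a,b)_17: α=0, u≡4; β=1, v≡13 (mod 17); (4|17)=+1, (13|17)=+1; sign (−1)^0·+1^1·+1^0 = +1.
(a,b)_5: α=2, u≡1; β=0, v≡1 (mod 5); (1|5)=+1, (1|5)=+1; sign (−1)^0·+1^0·+1^2 = +1.
(a,b)_29: α=2, u≡17; β=0, v≡26 (mod 29); (17|29)=-1, (26|29)=-1; sign (−1)^0·-1^0·-1^2 = +1.
(a,b)_∞: sgn(-19)=−, sgn(-646)=−, so -1.
(a,b)_3: α=0, u≡2; β=4, v≡2 (mod 3); (2|3)=-1, (2|3)=-1; sign (−1)^0·-1^4·-1^0 = +1.
(a,b)_7: α=-2, u≡2; β=-2, v≡3 (mod 7); (2|7)=+1, (3|7)=-1; sign (−1)^0·+1^-2·-1^-2 = +1.
Ram(-19, -646) = {2, ∞}; no ℚ_2-point on the conic.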